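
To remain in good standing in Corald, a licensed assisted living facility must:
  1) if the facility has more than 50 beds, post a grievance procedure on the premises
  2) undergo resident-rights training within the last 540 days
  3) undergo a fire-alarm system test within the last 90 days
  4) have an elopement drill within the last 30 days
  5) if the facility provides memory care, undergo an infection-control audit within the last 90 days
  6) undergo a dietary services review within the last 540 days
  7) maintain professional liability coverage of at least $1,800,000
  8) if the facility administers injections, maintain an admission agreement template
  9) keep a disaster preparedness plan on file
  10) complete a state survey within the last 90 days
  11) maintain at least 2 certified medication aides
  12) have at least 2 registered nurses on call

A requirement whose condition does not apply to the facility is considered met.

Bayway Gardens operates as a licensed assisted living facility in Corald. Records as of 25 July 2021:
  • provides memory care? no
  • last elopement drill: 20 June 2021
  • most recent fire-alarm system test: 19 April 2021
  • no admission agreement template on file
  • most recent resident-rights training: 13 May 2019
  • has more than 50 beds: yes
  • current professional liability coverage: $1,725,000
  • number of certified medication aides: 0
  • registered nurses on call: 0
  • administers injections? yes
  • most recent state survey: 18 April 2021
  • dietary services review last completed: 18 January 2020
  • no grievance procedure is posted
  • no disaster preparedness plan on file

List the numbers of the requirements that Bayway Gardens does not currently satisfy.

1, 2, 3, 4, 6, 7, 8, 9, 10, 11, 12

1. condition 'has more than 50 beds' holds; grievance procedure absent → not met
2. resident-rights training 804 days ago vs limit 540 → not met
3. fire-alarm system test 97 days ago vs limit 90 → not met
4. elopement drill 35 days ago vs limit 30 → not met
5. condition 'provides memory care' does not hold → requirement n/a → met
6. dietary services review 554 days ago vs limit 540 → not met
7. professional liability coverage $1,725,000 < $1,800,000 → not met
8. condition 'administers injections' holds; admission agreement template absent → not met
9. disaster preparedness plan absent → not met
10. state survey 98 days ago vs limit 90 → not met
11. certified medication aides 0 < 2 → not met
12. registered nurses on call 0 < 2 → not met
Not met: 1, 2, 3, 4, 6, 7, 8, 9, 10, 11, 12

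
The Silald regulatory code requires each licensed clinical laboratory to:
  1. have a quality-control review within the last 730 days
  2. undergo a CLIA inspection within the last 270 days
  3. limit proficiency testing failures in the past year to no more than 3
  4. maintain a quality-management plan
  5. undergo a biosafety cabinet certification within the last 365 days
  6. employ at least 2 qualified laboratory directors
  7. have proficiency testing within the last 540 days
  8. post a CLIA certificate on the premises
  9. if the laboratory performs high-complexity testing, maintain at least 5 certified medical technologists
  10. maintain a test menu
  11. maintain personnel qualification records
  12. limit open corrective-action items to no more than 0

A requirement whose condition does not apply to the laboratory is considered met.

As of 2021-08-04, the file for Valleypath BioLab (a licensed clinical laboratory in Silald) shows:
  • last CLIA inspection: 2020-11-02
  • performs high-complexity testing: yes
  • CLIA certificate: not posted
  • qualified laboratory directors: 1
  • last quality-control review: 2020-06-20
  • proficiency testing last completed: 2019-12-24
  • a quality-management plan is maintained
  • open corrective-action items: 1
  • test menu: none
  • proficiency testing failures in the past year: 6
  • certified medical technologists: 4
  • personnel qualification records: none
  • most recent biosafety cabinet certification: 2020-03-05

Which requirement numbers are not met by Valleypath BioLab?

1. quality-control review 410 days ago vs limit 730 → met
2. CLIA inspection 275 days ago vs limit 270 → not met
3. proficiency testing failures in the past year 6 > 3 → not met
4. quality-management plan present → met
5. biosafety cabinet certification 517 days ago vs limit 365 → not met
6. qualified laboratory directors 1 < 2 → not met
7. proficiency testing 589 days ago vs limit 540 → not met
8. CLIA certificate absent → not met
9. condition 'performs high-complexity testing' holds; certified medical technologists 4 < 5 → not met
10. test menu absent → not met
11. personnel qualification records absent → not met
12. open corrective-action items 1 > 0 → not met
Not met: 2, 3, 5, 6, 7, 8, 9, 10, 11, 12

2, 3, 5, 6, 7, 8, 9, 10, 11, 12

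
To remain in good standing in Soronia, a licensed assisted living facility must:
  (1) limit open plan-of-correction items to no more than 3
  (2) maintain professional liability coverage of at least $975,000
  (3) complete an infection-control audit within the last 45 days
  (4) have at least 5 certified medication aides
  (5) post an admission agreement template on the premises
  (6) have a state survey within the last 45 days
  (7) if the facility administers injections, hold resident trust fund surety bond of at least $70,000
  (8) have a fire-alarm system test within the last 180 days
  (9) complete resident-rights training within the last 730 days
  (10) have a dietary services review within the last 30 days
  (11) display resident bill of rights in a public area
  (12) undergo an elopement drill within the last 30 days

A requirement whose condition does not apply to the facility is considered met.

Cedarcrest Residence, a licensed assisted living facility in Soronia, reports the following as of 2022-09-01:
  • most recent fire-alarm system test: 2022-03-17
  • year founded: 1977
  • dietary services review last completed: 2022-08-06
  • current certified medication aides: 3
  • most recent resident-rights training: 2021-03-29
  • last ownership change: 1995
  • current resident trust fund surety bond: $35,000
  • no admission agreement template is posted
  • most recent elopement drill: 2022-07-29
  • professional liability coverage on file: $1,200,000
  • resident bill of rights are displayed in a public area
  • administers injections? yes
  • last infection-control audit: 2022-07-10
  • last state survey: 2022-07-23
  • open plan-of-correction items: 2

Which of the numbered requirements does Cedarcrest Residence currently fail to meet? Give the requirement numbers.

3, 4, 5, 7, 12

1. open plan-of-correction items 2 ≤ 3 → met
2. professional liability coverage $1,200,000 ≥ $975,000 → met
3. infection-control audit 53 days ago vs limit 45 → not met
4. certified medication aides 3 < 5 → not met
5. admission agreement template absent → not met
6. state survey 40 days ago vs limit 45 → met
7. condition 'administers injections' holds; resident trust fund surety bond $35,000 < $70,000 → not met
8. fire-alarm system test 168 days ago vs limit 180 → met
9. resident-rights training 521 days ago vs limit 730 → met
10. dietary services review 26 days ago vs limit 30 → met
11. resident bill of rights present → met
12. elopement drill 34 days ago vs limit 30 → not met
Not met: 3, 4, 5, 7, 12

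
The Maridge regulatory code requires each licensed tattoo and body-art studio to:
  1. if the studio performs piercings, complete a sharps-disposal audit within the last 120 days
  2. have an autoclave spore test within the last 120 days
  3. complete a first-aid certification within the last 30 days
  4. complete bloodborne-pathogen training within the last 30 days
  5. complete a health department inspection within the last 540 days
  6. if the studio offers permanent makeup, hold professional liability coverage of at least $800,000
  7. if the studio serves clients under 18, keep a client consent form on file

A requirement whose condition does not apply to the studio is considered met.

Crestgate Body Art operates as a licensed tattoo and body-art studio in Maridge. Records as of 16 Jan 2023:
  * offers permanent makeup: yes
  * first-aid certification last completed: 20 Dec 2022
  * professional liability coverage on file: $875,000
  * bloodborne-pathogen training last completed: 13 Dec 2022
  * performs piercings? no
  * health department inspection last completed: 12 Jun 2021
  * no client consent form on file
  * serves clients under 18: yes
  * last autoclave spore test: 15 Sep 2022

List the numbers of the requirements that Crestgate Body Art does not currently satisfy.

2, 4, 5, 7

1. condition 'performs piercings' does not hold → requirement n/a → met
2. autoclave spore test 123 days ago vs limit 120 → not met
3. first-aid certification 27 days ago vs limit 30 → met
4. bloodborne-pathogen training 34 days ago vs limit 30 → not met
5. health department inspection 583 days ago vs limit 540 → not met
6. condition 'offers permanent makeup' holds; professional liability coverage $875,000 ≥ $800,000 → met
7. condition 'serves clients under 18' holds; client consent form absent → not met
Not met: 2, 4, 5, 7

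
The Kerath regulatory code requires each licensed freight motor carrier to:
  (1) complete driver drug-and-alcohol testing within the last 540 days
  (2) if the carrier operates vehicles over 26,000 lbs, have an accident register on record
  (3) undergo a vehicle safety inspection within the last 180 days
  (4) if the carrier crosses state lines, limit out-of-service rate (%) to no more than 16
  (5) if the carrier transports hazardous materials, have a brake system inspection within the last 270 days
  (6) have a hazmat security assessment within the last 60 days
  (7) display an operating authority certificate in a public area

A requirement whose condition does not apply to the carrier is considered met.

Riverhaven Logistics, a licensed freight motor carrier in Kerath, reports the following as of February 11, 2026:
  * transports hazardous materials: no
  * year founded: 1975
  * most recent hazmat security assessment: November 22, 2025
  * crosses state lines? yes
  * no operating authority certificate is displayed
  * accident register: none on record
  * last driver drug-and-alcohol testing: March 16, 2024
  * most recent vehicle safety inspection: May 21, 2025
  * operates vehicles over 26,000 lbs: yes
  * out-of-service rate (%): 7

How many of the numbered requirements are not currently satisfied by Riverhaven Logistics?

1. driver drug-and-alcohol testing 697 days ago vs limit 540 → not met
2. condition 'operates vehicles over 26,000 lbs' holds; accident register absent → not met
3. vehicle safety inspection 266 days ago vs limit 180 → not met
4. condition 'crosses state lines' holds; out-of-service rate (%) 7 ≤ 16 → met
5. condition 'transports hazardous materials' does not hold → requirement n/a → met
6. hazmat security assessment 81 days ago vs limit 60 → not met
7. operating authority certificate absent → not met
Not met: 5 of 7

5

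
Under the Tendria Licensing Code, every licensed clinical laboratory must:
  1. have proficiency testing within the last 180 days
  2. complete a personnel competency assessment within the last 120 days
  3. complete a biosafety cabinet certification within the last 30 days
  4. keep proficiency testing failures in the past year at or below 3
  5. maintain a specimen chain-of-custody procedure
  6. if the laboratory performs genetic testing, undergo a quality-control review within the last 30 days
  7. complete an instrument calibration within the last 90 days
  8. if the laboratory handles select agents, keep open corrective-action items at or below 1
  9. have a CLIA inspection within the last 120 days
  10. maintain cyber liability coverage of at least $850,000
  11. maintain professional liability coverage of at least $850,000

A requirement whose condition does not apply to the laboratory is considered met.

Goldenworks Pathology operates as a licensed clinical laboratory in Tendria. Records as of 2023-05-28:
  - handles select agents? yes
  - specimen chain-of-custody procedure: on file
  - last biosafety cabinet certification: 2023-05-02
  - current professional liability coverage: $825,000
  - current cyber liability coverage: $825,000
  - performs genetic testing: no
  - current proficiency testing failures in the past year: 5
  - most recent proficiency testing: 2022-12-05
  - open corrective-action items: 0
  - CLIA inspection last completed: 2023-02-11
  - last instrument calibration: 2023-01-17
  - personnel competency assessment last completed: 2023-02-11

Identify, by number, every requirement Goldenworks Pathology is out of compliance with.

4, 7, 10, 11

1. proficiency testing 174 days ago vs limit 180 → met
2. personnel competency assessment 106 days ago vs limit 120 → met
3. biosafety cabinet certification 26 days ago vs limit 30 → met
4. proficiency testing failures in the past year 5 > 3 → not met
5. specimen chain-of-custody procedure present → met
6. condition 'performs genetic testing' does not hold → requirement n/a → met
7. instrument calibration 131 days ago vs limit 90 → not met
8. condition 'handles select agents' holds; open corrective-action items 0 ≤ 1 → met
9. CLIA inspection 106 days ago vs limit 120 → met
10. cyber liability coverage $825,000 < $850,000 → not met
11. professional liability coverage $825,000 < $850,000 → not met
Not met: 4, 7, 10, 11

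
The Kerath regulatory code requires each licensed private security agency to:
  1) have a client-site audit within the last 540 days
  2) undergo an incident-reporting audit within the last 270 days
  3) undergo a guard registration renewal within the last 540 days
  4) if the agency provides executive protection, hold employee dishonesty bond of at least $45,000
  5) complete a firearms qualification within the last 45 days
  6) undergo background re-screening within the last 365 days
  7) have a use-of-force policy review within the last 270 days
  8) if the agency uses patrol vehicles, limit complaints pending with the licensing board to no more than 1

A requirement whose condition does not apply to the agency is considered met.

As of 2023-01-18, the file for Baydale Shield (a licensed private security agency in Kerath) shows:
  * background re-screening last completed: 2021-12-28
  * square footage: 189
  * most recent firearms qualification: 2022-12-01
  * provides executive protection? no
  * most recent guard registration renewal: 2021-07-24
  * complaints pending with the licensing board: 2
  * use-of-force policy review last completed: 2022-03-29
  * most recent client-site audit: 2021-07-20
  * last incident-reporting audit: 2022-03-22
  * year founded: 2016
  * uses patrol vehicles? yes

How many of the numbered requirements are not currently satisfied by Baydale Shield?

7

1. client-site audit 547 days ago vs limit 540 → not met
2. incident-reporting audit 302 days ago vs limit 270 → not met
3. guard registration renewal 543 days ago vs limit 540 → not met
4. condition 'provides executive protection' does not hold → requirement n/a → met
5. firearms qualification 48 days ago vs limit 45 → not met
6. background re-screening 386 days ago vs limit 365 → not met
7. use-of-force policy review 295 days ago vs limit 270 → not met
8. condition 'uses patrol vehicles' holds; complaints pending with the licensing board 2 > 1 → not met
Not met: 7 of 8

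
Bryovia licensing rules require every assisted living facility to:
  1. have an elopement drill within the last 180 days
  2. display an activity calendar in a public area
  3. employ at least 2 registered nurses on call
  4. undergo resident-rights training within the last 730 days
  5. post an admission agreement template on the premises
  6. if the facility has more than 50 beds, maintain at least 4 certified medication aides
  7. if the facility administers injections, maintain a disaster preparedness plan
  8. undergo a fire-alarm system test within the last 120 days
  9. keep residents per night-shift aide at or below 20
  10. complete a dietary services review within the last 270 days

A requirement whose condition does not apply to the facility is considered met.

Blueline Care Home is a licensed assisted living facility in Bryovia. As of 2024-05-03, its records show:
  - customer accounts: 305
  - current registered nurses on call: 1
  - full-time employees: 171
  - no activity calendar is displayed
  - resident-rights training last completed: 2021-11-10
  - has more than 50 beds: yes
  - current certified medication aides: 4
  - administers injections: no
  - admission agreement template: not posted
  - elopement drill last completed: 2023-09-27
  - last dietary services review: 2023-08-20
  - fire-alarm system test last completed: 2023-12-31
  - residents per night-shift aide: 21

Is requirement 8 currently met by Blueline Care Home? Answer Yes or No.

8. fire-alarm system test 124 days ago vs limit 120 → not met

No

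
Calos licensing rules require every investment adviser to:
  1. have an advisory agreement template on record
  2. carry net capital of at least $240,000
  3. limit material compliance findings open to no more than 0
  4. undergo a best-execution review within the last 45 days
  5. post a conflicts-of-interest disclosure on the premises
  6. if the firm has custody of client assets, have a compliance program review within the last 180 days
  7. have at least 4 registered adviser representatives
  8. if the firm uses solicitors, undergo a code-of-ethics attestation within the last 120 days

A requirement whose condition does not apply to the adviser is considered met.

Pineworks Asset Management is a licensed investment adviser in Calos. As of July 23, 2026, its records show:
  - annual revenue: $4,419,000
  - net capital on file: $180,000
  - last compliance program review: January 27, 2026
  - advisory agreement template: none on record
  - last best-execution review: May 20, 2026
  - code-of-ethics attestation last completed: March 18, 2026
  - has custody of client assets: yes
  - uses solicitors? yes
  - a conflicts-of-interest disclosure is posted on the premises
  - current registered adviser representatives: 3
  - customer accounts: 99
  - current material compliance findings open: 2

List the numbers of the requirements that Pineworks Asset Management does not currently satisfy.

1, 2, 3, 4, 7, 8

1. advisory agreement template absent → not met
2. net capital $180,000 < $240,000 → not met
3. material compliance findings open 2 > 0 → not met
4. best-execution review 64 days ago vs limit 45 → not met
5. conflicts-of-interest disclosure present → met
6. condition 'has custody of client assets' holds; compliance program review 177 days ago vs limit 180 → met
7. registered adviser representatives 3 < 4 → not met
8. condition 'uses solicitors' holds; code-of-ethics attestation 127 days ago vs limit 120 → not met
Not met: 1, 2, 3, 4, 7, 8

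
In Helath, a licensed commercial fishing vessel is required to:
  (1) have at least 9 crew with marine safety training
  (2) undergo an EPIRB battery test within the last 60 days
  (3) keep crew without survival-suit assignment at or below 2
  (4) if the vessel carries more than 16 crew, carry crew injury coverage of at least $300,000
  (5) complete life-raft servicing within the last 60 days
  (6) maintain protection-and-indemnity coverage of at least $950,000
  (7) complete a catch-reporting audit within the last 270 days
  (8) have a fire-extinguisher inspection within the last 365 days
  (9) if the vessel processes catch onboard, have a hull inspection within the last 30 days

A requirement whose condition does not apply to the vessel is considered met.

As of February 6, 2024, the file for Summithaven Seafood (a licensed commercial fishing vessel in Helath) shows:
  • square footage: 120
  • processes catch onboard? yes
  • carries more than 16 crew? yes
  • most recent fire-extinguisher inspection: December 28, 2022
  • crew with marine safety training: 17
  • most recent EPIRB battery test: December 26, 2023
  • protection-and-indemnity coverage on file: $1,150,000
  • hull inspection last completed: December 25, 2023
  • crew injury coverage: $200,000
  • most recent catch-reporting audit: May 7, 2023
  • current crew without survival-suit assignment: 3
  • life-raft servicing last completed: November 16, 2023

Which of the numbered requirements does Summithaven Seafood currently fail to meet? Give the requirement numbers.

1. crew with marine safety training 17 ≥ 9 → met
2. EPIRB battery test 42 days ago vs limit 60 → met
3. crew without survival-suit assignment 3 > 2 → not met
4. condition 'carries more than 16 crew' holds; crew injury coverage $200,000 < $300,000 → not met
5. life-raft servicing 82 days ago vs limit 60 → not met
6. protection-and-indemnity coverage $1,150,000 ≥ $950,000 → met
7. catch-reporting audit 275 days ago vs limit 270 → not met
8. fire-extinguisher inspection 405 days ago vs limit 365 → not met
9. condition 'processes catch onboard' holds; hull inspection 43 days ago vs limit 30 → not met
Not met: 3, 4, 5, 7, 8, 9

3, 4, 5, 7, 8, 9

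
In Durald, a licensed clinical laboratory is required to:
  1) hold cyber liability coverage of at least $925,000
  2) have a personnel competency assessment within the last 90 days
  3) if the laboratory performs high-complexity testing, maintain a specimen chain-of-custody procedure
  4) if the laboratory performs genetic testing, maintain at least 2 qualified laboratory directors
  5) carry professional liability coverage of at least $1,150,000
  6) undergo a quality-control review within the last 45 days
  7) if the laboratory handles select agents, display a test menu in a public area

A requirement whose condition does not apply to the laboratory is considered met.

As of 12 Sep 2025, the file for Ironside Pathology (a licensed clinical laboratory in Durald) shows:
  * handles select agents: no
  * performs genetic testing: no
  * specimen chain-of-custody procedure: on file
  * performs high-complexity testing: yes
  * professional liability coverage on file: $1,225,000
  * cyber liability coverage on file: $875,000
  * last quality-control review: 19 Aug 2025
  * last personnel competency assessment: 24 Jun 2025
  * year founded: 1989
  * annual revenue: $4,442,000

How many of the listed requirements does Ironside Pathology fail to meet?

1. cyber liability coverage $875,000 < $925,000 → not met
2. personnel competency assessment 80 days ago vs limit 90 → met
3. condition 'performs high-complexity testing' holds; specimen chain-of-custody procedure present → met
4. condition 'performs genetic testing' does not hold → requirement n/a → met
5. professional liability coverage $1,225,000 ≥ $1,150,000 → met
6. quality-control review 24 days ago vs limit 45 → met
7. condition 'handles select agents' does not hold → requirement n/a → met
Not met: 1 of 7

1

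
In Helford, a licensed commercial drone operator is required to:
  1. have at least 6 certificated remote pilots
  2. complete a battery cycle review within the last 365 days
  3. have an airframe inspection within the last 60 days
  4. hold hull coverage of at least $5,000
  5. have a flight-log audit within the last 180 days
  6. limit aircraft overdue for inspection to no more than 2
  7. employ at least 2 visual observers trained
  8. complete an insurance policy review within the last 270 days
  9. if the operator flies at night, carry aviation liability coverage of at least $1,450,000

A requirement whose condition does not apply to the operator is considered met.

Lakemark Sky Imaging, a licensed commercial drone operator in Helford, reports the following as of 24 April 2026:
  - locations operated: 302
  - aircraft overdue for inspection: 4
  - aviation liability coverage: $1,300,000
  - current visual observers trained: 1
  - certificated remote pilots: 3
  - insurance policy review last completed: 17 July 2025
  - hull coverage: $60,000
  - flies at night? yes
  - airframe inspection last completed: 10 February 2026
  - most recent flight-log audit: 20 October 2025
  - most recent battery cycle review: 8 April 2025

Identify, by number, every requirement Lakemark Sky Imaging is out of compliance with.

1. certificated remote pilots 3 < 6 → not met
2. battery cycle review 381 days ago vs limit 365 → not met
3. airframe inspection 73 days ago vs limit 60 → not met
4. hull coverage $60,000 ≥ $5,000 → met
5. flight-log audit 186 days ago vs limit 180 → not met
6. aircraft overdue for inspection 4 > 2 → not met
7. visual observers trained 1 < 2 → not met
8. insurance policy review 281 days ago vs limit 270 → not met
9. condition 'flies at night' holds; aviation liability coverage $1,300,000 < $1,450,000 → not met
Not met: 1, 2, 3, 5, 6, 7, 8, 9

1, 2, 3, 5, 6, 7, 8, 9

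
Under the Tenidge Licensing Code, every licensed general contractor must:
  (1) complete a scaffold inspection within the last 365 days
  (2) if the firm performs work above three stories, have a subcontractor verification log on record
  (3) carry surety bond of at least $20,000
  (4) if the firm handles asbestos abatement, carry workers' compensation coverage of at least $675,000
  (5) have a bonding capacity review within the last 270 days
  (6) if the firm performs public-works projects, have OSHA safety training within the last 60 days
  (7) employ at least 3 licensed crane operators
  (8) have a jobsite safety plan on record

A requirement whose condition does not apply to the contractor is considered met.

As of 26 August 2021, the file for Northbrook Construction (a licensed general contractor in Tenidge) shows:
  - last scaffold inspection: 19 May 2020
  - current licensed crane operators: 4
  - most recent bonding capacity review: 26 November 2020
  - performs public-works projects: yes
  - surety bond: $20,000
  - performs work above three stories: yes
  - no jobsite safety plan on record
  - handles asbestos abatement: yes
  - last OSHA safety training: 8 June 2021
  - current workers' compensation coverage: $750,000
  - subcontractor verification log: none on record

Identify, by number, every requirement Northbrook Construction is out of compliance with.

1. scaffold inspection 464 days ago vs limit 365 → not met
2. condition 'performs work above three stories' holds; subcontractor verification log absent → not met
3. surety bond $20,000 ≥ $20,000 → met
4. condition 'handles asbestos abatement' holds; workers' compensation coverage $750,000 ≥ $675,000 → met
5. bonding capacity review 273 days ago vs limit 270 → not met
6. condition 'performs public-works projects' holds; OSHA safety training 79 days ago vs limit 60 → not met
7. licensed crane operators 4 ≥ 3 → met
8. jobsite safety plan absent → not met
Not met: 1, 2, 5, 6, 8

1, 2, 5, 6, 8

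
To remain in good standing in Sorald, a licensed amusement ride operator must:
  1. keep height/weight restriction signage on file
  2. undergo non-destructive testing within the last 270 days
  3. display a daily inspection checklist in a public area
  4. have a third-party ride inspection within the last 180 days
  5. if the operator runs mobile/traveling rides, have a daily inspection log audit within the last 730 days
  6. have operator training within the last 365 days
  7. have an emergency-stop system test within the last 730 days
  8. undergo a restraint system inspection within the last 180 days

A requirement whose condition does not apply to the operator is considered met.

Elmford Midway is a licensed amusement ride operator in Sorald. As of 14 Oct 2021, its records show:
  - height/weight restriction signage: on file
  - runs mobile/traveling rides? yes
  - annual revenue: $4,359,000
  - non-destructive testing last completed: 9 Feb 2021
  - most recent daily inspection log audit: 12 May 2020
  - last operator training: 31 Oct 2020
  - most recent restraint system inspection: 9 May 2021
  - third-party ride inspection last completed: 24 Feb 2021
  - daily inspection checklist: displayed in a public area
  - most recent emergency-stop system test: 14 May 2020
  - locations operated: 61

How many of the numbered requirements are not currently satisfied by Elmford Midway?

1

1. height/weight restriction signage present → met
2. non-destructive testing 247 days ago vs limit 270 → met
3. daily inspection checklist present → met
4. third-party ride inspection 232 days ago vs limit 180 → not met
5. condition 'runs mobile/traveling rides' holds; daily inspection log audit 520 days ago vs limit 730 → met
6. operator training 348 days ago vs limit 365 → met
7. emergency-stop system test 518 days ago vs limit 730 → met
8. restraint system inspection 158 days ago vs limit 180 → met
Not met: 1 of 8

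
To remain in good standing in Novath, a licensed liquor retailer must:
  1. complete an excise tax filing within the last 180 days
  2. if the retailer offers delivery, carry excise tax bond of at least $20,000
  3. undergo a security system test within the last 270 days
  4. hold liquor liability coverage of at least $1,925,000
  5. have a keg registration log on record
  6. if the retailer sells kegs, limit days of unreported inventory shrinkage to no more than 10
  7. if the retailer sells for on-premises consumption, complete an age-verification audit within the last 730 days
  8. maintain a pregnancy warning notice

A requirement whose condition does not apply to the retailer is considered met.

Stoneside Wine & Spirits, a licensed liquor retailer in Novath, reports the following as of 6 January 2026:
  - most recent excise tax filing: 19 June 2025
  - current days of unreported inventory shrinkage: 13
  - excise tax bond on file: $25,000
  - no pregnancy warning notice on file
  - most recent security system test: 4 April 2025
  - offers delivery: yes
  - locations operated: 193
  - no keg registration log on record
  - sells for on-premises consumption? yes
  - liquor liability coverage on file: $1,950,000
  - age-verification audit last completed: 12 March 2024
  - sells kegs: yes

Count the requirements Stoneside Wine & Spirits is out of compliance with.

5

1. excise tax filing 201 days ago vs limit 180 → not met
2. condition 'offers delivery' holds; excise tax bond $25,000 ≥ $20,000 → met
3. security system test 277 days ago vs limit 270 → not met
4. liquor liability coverage $1,950,000 ≥ $1,925,000 → met
5. keg registration log absent → not met
6. condition 'sells kegs' holds; days of unreported inventory shrinkage 13 > 10 → not met
7. condition 'sells for on-premises consumption' holds; age-verification audit 665 days ago vs limit 730 → met
8. pregnancy warning notice absent → not met
Not met: 5 of 8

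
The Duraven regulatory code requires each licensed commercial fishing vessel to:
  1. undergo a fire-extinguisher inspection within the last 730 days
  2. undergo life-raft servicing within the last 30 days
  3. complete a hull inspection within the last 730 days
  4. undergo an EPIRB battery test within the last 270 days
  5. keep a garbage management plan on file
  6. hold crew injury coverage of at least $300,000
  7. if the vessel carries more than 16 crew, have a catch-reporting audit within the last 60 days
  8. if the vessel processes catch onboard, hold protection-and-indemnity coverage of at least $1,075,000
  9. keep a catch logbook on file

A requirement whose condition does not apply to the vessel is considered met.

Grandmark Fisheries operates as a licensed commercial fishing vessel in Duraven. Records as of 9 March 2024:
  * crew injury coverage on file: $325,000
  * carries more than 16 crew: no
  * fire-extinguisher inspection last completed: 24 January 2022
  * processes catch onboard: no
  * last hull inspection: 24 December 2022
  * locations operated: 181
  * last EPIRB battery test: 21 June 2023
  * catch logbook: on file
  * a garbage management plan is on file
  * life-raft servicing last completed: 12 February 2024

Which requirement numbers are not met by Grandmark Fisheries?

1

1. fire-extinguisher inspection 775 days ago vs limit 730 → not met
2. life-raft servicing 26 days ago vs limit 30 → met
3. hull inspection 441 days ago vs limit 730 → met
4. EPIRB battery test 262 days ago vs limit 270 → met
5. garbage management plan present → met
6. crew injury coverage $325,000 ≥ $300,000 → met
7. condition 'carries more than 16 crew' does not hold → requirement n/a → met
8. condition 'processes catch onboard' does not hold → requirement n/a → met
9. catch logbook present → met
Not met: 1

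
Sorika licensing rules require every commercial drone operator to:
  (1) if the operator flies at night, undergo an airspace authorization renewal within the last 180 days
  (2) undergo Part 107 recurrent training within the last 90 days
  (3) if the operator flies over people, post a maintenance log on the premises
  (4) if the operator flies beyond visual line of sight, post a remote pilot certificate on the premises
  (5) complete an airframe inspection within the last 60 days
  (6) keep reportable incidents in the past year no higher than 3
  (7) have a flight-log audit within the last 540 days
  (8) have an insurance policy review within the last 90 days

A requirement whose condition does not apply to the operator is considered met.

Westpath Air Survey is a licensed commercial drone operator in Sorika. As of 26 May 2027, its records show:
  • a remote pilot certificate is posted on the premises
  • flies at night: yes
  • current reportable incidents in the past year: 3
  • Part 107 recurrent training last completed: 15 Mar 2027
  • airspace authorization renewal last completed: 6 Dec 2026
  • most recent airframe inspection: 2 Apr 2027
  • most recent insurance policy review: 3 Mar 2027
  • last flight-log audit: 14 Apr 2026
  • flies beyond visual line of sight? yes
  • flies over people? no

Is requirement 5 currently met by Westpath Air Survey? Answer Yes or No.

5. airframe inspection 54 days ago vs limit 60 → met

Yes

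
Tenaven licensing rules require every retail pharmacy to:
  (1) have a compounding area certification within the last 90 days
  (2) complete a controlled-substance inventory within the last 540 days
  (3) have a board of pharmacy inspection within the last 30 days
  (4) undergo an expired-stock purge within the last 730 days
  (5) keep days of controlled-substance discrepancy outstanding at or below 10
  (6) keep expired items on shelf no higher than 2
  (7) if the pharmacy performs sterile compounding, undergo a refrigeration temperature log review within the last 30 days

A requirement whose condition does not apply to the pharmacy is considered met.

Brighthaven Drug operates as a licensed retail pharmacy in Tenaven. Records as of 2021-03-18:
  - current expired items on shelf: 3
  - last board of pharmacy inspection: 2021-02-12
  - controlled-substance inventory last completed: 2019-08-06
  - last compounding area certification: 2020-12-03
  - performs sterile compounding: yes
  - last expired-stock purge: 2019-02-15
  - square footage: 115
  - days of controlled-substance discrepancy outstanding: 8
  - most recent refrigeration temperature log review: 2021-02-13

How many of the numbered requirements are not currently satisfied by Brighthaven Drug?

6

1. compounding area certification 105 days ago vs limit 90 → not met
2. controlled-substance inventory 590 days ago vs limit 540 → not met
3. board of pharmacy inspection 34 days ago vs limit 30 → not met
4. expired-stock purge 762 days ago vs limit 730 → not met
5. days of controlled-substance discrepancy outstanding 8 ≤ 10 → met
6. expired items on shelf 3 > 2 → not met
7. condition 'performs sterile compounding' holds; refrigeration temperature log review 33 days ago vs limit 30 → not met
Not met: 6 of 7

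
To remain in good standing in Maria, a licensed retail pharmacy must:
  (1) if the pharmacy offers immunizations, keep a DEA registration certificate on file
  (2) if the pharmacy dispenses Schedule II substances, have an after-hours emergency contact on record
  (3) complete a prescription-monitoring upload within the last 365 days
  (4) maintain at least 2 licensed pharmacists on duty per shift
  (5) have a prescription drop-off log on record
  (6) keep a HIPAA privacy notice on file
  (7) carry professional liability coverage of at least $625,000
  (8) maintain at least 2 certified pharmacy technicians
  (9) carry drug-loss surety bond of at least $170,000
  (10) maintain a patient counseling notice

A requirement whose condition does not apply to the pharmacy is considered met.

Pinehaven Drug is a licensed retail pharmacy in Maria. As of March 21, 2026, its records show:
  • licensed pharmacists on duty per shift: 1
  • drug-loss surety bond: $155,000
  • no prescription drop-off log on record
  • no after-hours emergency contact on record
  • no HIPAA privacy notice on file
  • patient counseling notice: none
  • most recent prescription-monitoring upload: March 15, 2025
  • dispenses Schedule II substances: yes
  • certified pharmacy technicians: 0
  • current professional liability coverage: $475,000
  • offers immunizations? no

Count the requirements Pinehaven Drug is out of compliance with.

1. condition 'offers immunizations' does not hold → requirement n/a → met
2. condition 'dispenses Schedule II substances' holds; after-hours emergency contact absent → not met
3. prescription-monitoring upload 371 days ago vs limit 365 → not met
4. licensed pharmacists on duty per shift 1 < 2 → not met
5. prescription drop-off log absent → not met
6. HIPAA privacy notice absent → not met
7. professional liability coverage $475,000 < $625,000 → not met
8. certified pharmacy technicians 0 < 2 → not met
9. drug-loss surety bond $155,000 < $170,000 → not met
10. patient counseling notice absent → not met
Not met: 9 of 10

9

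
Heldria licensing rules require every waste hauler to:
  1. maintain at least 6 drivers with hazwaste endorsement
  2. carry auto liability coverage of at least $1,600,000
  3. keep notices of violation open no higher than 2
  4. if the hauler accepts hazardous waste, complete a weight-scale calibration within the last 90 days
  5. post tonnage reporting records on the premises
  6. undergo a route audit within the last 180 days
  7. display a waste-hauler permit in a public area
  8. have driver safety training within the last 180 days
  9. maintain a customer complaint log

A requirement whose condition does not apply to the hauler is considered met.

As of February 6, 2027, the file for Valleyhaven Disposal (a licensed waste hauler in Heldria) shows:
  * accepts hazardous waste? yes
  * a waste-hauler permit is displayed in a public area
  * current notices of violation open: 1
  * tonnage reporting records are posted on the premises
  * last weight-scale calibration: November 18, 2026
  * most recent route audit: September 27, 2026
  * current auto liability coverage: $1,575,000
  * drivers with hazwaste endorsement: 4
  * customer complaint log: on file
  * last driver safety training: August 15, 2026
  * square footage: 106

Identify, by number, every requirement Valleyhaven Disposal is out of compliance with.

1, 2

1. drivers with hazwaste endorsement 4 < 6 → not met
2. auto liability coverage $1,575,000 < $1,600,000 → not met
3. notices of violation open 1 ≤ 2 → met
4. condition 'accepts hazardous waste' holds; weight-scale calibration 80 days ago vs limit 90 → met
5. tonnage reporting records present → met
6. route audit 132 days ago vs limit 180 → met
7. waste-hauler permit present → met
8. driver safety training 175 days ago vs limit 180 → met
9. customer complaint log present → met
Not met: 1, 2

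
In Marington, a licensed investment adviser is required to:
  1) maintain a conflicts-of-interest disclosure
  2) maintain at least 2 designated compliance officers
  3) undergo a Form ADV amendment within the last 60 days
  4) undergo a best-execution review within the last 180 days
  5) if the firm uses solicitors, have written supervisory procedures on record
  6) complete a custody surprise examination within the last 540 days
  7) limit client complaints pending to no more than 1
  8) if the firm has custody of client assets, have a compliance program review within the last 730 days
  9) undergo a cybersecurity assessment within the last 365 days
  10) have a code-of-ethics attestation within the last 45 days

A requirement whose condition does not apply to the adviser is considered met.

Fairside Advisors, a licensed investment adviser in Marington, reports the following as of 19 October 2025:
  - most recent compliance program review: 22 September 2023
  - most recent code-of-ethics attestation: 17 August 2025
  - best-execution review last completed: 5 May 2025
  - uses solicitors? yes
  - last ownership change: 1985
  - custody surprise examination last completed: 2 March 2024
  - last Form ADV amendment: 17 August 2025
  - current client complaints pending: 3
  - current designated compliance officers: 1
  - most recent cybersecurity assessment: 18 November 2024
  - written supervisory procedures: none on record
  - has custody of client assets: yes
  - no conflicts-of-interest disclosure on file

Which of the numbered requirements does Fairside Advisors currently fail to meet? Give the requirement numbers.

1, 2, 3, 5, 6, 7, 8, 10

1. conflicts-of-interest disclosure absent → not met
2. designated compliance officers 1 < 2 → not met
3. Form ADV amendment 63 days ago vs limit 60 → not met
4. best-execution review 167 days ago vs limit 180 → met
5. condition 'uses solicitors' holds; written supervisory procedures absent → not met
6. custody surprise examination 596 days ago vs limit 540 → not met
7. client complaints pending 3 > 1 → not met
8. condition 'has custody of client assets' holds; compliance program review 758 days ago vs limit 730 → not met
9. cybersecurity assessment 335 days ago vs limit 365 → met
10. code-of-ethics attestation 63 days ago vs limit 45 → not met
Not met: 1, 2, 3, 5, 6, 7, 8, 10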